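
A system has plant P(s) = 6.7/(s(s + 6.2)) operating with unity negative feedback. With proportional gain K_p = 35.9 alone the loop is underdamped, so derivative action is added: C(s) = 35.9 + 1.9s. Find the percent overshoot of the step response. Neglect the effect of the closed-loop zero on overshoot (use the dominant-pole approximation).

8.89%

Forward path: (35.9 + 1.9s)·6.7/(s(s+6.2)). The closed-loop characteristic equation is s² + (6.2 + 6.7·1.9)s + 6.7·35.9 = 0.
That is s² + 18.93s + 240.5 = 0, so ω_n = 15.51 rad/s and ζ = 18.93/(2·15.51) = 0.6103.
%OS = 100·exp(−πζ/√(1−ζ²)) = 8.89%.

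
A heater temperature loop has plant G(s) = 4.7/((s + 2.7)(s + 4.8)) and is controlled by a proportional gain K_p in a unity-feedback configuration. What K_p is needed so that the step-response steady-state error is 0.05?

K_p = 52.4

For a type-0 loop with proportional control, e_ss = 1/(1 + K_p·G(0)).
G(0) = 0.3627. Require 1/(1 + K_p·0.3627) = 0.05, so 1 + 0.3627·K_p = 20.
K_p = (20 − 1)/0.3627 = 52.4.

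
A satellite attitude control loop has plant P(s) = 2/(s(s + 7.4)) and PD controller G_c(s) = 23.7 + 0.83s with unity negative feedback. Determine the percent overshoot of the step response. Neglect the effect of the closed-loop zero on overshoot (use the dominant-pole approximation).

Forward path: (23.7 + 0.83s)·2/(s(s+7.4)). The closed-loop characteristic equation is s² + (7.4 + 2·0.83)s + 2·23.7 = 0.
That is s² + 9.06s + 47.4 = 0, so ω_n = 6.885 rad/s and ζ = 9.06/(2·6.885) = 0.658.
%OS = 100·exp(−πζ/√(1−ζ²)) = 6.42%.

6.42%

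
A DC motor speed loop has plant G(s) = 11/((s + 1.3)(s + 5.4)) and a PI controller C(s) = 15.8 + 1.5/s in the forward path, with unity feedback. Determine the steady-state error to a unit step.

The open loop C(s)G(s) has a pole at the origin (type 1), so the static position error constant is infinite and e_ss = 1/(1+∞) = 0.

0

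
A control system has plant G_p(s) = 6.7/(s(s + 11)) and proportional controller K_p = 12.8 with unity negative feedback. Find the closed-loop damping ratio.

1 + K_p·G_p(s) = 0 gives s² + 11s + 85.76 = 0.
Matching s² + 2ζω_n s + ω_n²: ω_n = √85.76 = 9.261 rad/s and 2ζω_n = 11, so ζ = 11/(2·9.261) = 0.594.

ζ = 0.594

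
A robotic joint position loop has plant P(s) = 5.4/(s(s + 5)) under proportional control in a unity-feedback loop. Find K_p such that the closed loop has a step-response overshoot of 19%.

From %OS = 100·exp(−πζ/√(1−ζ²)) = 19%, ζ = −ln(0.19)/√(π²+ln²(0.19)) = 0.4673.
Characteristic equation s² + 5s + 5.4K_p = 0 gives ζ = 5/(2√(5.4K_p)).
Setting ζ = 0.4673: √(5.4K_p) = 5/(2·0.4673) = 5.349, so K_p = 28.62/5.4 = 5.3.

K_p = 5.3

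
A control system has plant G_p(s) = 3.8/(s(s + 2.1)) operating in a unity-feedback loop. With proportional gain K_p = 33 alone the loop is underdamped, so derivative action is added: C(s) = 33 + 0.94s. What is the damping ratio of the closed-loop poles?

Forward path: (33 + 0.94s)·3.8/(s(s+2.1)). The closed-loop characteristic equation is s² + (2.1 + 3.8·0.94)s + 3.8·33 = 0.
That is s² + 5.672s + 125.4 = 0, so ω_n = 11.2 rad/s and ζ = 5.672/(2·11.2) = 0.2533.

ζ = 0.253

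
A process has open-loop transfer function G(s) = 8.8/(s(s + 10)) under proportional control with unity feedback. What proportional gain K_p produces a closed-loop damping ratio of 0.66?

Closed-loop characteristic equation: s² + 10s + K_p·8.8 = 0.
So ω_n = √(8.8K_p) and 2ζω_n = 10, giving ζ = 10/(2√(8.8K_p)).
Setting ζ = 0.66: √(8.8K_p) = 10/(2·0.66) = 7.576, so K_p = 57.39/8.8 = 6.52.

K_p = 6.52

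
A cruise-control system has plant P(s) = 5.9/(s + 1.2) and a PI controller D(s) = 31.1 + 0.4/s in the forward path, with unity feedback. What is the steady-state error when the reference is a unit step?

0

The open loop D(s)P(s) has a pole at the origin (type 1), so the static position error constant is infinite and e_ss = 1/(1+∞) = 0.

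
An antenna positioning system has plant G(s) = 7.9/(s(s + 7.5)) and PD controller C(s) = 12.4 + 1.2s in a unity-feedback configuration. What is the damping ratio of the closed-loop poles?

Forward path: (12.4 + 1.2s)·7.9/(s(s+7.5)). The closed-loop characteristic equation is s² + (7.5 + 7.9·1.2)s + 7.9·12.4 = 0.
That is s² + 16.98s + 97.96 = 0, so ω_n = 9.897 rad/s and ζ = 16.98/(2·9.897) = 0.8578.

ζ = 0.858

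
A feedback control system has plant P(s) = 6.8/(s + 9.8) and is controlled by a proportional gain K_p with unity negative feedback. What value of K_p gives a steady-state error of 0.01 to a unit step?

K_p = 143

The loop is type 0, so e_ss(step) = 1/(1 + K_pos) with K_pos = K_p·P(0).
P(0) = 0.6939. Require 1/(1 + K_p·0.6939) = 0.01, so 1 + 0.6939·K_p = 100.
K_p = (100 − 1)/0.6939 = 143.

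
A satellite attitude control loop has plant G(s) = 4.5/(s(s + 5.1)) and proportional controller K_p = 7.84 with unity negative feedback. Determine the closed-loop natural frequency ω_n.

ω_n = 5.94 rad/s

1 + K_p·G(s) = 0 gives s² + 5.1s + 35.28 = 0.
So ω_n² = 35.28 ⇒ ω_n = 5.94 rad/s, and ζ = 5.1/(2ω_n) = 0.429.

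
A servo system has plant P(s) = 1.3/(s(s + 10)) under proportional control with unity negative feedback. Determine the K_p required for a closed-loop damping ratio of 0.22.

Closed-loop characteristic equation: s² + 10s + K_p·1.3 = 0.
So ω_n = √(1.3K_p) and 2ζω_n = 10, giving ζ = 10/(2√(1.3K_p)).
Setting ζ = 0.22: √(1.3K_p) = 10/(2·0.22) = 22.73, so K_p = 516.5/1.3 = 397.

K_p = 397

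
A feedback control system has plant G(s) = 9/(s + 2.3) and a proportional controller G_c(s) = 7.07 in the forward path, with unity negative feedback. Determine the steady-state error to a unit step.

0.0349

The loop is type 0. Static position error constant K_pos = G_c(0)·G(0) = 7.07·3.913 = 27.67.
Steady-state error to a unit step: e_ss = 1/(1+K_pos) = 1/28.67 = 0.0349.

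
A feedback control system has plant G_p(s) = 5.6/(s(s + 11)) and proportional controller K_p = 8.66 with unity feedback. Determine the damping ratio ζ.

1 + K_p·G_p(s) = 0 gives s² + 11s + 48.5 = 0.
Matching s² + 2ζω_n s + ω_n²: ω_n = √48.5 = 6.964 rad/s and 2ζω_n = 11, so ζ = 11/(2·6.964) = 0.79.

ζ = 0.79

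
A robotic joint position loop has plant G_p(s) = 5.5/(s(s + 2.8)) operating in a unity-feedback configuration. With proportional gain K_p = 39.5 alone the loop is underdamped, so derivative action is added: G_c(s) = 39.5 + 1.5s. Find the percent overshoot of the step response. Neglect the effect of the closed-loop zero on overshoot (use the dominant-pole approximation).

28.1%

Forward path: (39.5 + 1.5s)·5.5/(s(s+2.8)). The closed-loop characteristic equation is s² + (2.8 + 5.5·1.5)s + 5.5·39.5 = 0.
That is s² + 11.05s + 217.2 = 0, so ω_n = 14.74 rad/s and ζ = 11.05/(2·14.74) = 0.3748.
%OS = 100·exp(−πζ/√(1−ζ²)) = 28.1%.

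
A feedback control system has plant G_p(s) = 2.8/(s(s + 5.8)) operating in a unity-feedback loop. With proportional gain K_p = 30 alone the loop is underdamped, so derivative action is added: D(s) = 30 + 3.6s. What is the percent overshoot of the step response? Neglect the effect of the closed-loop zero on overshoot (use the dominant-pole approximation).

Forward path: (30 + 3.6s)·2.8/(s(s+5.8)). The closed-loop characteristic equation is s² + (5.8 + 2.8·3.6)s + 2.8·30 = 0.
That is s² + 15.88s + 84 = 0, so ω_n = 9.165 rad/s and ζ = 15.88/(2·9.165) = 0.8663.
%OS = 100·exp(−πζ/√(1−ζ²)) = 0.43%.

0.43%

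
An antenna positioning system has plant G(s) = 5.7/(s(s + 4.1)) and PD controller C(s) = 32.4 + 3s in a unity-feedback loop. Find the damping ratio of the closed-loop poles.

Forward path: (32.4 + 3s)·5.7/(s(s+4.1)). The closed-loop characteristic equation is s² + (4.1 + 5.7·3)s + 5.7·32.4 = 0.
That is s² + 21.2s + 184.7 = 0, so ω_n = 13.59 rad/s and ζ = 21.2/(2·13.59) = 0.78.

ζ = 0.78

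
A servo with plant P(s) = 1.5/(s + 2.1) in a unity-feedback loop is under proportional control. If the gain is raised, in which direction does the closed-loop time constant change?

decrease

The closed-loop bandwidth 2.1+K_p·1.5 grows with K_p, so τ shrinks.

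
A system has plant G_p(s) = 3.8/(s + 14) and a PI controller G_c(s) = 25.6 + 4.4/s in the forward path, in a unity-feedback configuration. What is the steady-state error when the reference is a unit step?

0

The open loop G_c(s)G_p(s) has a pole at the origin (type 1), so the static position error constant is infinite and e_ss = 1/(1+∞) = 0.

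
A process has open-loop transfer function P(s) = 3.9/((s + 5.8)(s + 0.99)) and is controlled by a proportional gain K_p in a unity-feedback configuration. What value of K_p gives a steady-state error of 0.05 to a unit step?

The loop is type 0, so e_ss(step) = 1/(1 + K_pos) with K_pos = K_p·P(0).
P(0) = 0.6792. Require 1/(1 + K_p·0.6792) = 0.05, so 1 + 0.6792·K_p = 20.
K_p = (20 − 1)/0.6792 = 28.

K_p = 28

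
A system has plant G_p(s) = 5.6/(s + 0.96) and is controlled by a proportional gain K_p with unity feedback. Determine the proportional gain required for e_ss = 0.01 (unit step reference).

For a type-0 loop with proportional control, e_ss = 1/(1 + K_p·G_p(0)).
G_p(0) = 5.833. Require 1/(1 + K_p·5.833) = 0.01, so 1 + 5.833·K_p = 100.
K_p = (100 − 1)/5.833 = 17.

K_p = 17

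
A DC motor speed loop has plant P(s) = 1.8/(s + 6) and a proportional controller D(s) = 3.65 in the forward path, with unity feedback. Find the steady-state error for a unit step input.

0.477

The loop is type 0. Static position error constant K_pos = D(0)·P(0) = 3.65·0.3 = 1.095.
Steady-state error to a unit step: e_ss = 1/(1+K_pos) = 1/2.095 = 0.477.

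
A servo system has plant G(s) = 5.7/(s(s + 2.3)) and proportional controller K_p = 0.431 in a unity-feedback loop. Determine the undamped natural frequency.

With unity feedback the closed-loop characteristic equation is s² + 2.3s + 0.431·5.7 = s² + 2.3s + 2.457 = 0.
So ω_n² = 2.457 ⇒ ω_n = 1.567 rad/s, and ζ = 2.3/(2ω_n) = 0.734.

ω_n = 1.57 rad/s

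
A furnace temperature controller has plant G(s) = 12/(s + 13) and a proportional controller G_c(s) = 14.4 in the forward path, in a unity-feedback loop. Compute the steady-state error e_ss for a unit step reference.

0.07

The loop is type 0. Static position error constant K_pos = G_c(0)·G(0) = 14.4·0.9231 = 13.29.
Steady-state error to a unit step: e_ss = 1/(1+K_pos) = 1/14.29 = 0.07.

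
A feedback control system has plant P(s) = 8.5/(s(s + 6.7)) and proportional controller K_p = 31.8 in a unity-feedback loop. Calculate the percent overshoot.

From 1 + K_pP(s) = 0: s² + 6.7s + 270.3 = 0 ⇒ ω_n = 16.44, ζ = 0.2038.
%OS = 100·exp(−πζ/√(1−ζ²)) = 100·exp(−π·0.2038/√0.9585) = 52%.

52%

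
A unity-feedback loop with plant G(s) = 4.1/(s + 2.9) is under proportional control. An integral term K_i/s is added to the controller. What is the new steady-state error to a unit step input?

0

The integrator makes K_pos = lim_{s→0} C(s)G(s) infinite, so e_ss = 1/(1+K_pos) = 0.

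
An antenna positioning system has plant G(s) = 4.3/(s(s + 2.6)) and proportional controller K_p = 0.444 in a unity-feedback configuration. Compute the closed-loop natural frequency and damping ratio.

With unity feedback the closed-loop characteristic equation is s² + 2.6s + 0.444·4.3 = s² + 2.6s + 1.909 = 0.
So ω_n² = 1.909 ⇒ ω_n = 1.382 rad/s, and ζ = 2.6/(2ω_n) = 0.941.

ω_n = 1.38 rad/s, ζ = 0.941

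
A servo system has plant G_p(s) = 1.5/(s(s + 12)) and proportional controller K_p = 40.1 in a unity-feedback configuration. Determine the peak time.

T_p = 0.639 s

Closed-loop characteristic equation: s² + 12s + 60.15 = 0, so ω_n = 7.756 rad/s and ζ = 12/(2·7.756) = 0.7736.
Damped frequency ω_d = ω_n√(1−ζ²) = 4.914 rad/s, so peak time T_p = π/ω_d = 0.639 s.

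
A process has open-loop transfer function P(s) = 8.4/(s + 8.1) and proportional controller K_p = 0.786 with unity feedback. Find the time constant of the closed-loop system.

Closed-loop transfer function: T(s) = K_p·P(s)/(1 + K_p·P(s)) = 6.602/(s + 8.1 + 6.602) = 6.602/(s + 14.7).
Time constant τ = 1/14.7 = 0.068 s.

τ = 0.068 s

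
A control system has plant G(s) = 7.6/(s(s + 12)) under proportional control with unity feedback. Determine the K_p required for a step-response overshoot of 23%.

K_p = 26.4

From %OS = 100·exp(−πζ/√(1−ζ²)) = 23%, ζ = −ln(0.23)/√(π²+ln²(0.23)) = 0.4237.
Characteristic equation s² + 12s + 7.6K_p = 0 gives ζ = 12/(2√(7.6K_p)).
Setting ζ = 0.4237: √(7.6K_p) = 12/(2·0.4237) = 14.16, so K_p = 200.5/7.6 = 26.4.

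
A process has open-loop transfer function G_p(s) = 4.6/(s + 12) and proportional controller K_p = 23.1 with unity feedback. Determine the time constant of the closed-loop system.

Closed-loop transfer function: T(s) = K_p·G_p(s)/(1 + K_p·G_p(s)) = 106.3/(s + 12 + 106.3) = 106.3/(s + 118.3).
Time constant τ = 1/118.3 = 0.00846 s.

τ = 0.00846 s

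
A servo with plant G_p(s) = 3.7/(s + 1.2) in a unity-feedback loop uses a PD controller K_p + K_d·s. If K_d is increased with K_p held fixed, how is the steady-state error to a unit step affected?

At s = 0 the derivative term contributes nothing: C(0) = K_p regardless of K_d, so K_pos = K_p·G_p(0) and e_ss are unchanged.

unchanged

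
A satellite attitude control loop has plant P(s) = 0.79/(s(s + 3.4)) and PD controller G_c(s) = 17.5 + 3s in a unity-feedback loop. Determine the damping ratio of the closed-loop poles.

ζ = 0.776

Forward path: (17.5 + 3s)·0.79/(s(s+3.4)). The closed-loop characteristic equation is s² + (3.4 + 0.79·3)s + 0.79·17.5 = 0.
That is s² + 5.77s + 13.83 = 0, so ω_n = 3.718 rad/s and ζ = 5.77/(2·3.718) = 0.7759.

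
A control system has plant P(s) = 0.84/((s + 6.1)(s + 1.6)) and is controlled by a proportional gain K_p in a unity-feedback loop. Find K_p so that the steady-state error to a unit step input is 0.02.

K_p = 569

For a type-0 loop with proportional control, e_ss = 1/(1 + K_p·P(0)).
P(0) = 0.08607. Require 1/(1 + K_p·0.08607) = 0.02, so 1 + 0.08607·K_p = 50.
K_p = (50 − 1)/0.08607 = 569.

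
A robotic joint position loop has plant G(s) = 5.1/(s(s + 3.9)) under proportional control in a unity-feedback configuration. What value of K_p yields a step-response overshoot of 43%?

K_p = 11.1

From %OS = 100·exp(−πζ/√(1−ζ²)) = 43%, ζ = −ln(0.43)/√(π²+ln²(0.43)) = 0.2594.
Characteristic equation s² + 3.9s + 5.1K_p = 0 gives ζ = 3.9/(2√(5.1K_p)).
Setting ζ = 0.2594: √(5.1K_p) = 3.9/(2·0.2594) = 7.516, so K_p = 56.49/5.1 = 11.1.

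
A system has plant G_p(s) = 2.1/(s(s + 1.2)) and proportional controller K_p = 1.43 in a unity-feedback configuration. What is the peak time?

T_p = 1.93 s

Closed-loop characteristic equation: s² + 1.2s + 3.003 = 0, so ω_n = 1.733 rad/s and ζ = 1.2/(2·1.733) = 0.3462.
Damped frequency ω_d = ω_n√(1−ζ²) = 1.626 rad/s, so peak time T_p = π/ω_d = 1.93 s.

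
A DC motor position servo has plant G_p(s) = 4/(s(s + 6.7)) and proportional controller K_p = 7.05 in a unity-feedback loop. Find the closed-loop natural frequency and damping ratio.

The closed-loop denominator is s(s+6.7) + 7.05·4 = s² + 6.7s + 28.2.
Matching s² + 2ζω_n s + ω_n²: ω_n = √28.2 = 5.31 rad/s and 2ζω_n = 6.7, so ζ = 6.7/(2·5.31) = 0.631.

ω_n = 5.31 rad/s, ζ = 0.631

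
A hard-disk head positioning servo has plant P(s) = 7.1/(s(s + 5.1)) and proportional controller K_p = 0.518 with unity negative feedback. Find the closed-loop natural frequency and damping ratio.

The closed-loop denominator is s(s+5.1) + 0.518·7.1 = s² + 5.1s + 3.678.
So ω_n² = 3.678 ⇒ ω_n = 1.918 rad/s, and ζ = 5.1/(2ω_n) = 1.33.

ω_n = 1.92 rad/s, ζ = 1.33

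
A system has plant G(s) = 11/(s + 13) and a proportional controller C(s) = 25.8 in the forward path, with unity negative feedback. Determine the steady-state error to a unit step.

0.0438

The loop is type 0. Static position error constant K_pos = C(0)·G(0) = 25.8·0.8462 = 21.83.
Steady-state error to a unit step: e_ss = 1/(1+K_pos) = 1/22.83 = 0.0438.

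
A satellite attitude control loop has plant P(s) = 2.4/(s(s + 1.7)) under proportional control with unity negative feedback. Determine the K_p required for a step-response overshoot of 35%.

From %OS = 100·exp(−πζ/√(1−ζ²)) = 35%, ζ = −ln(0.35)/√(π²+ln²(0.35)) = 0.3169.
Characteristic equation s² + 1.7s + 2.4K_p = 0 gives ζ = 1.7/(2√(2.4K_p)).
Setting ζ = 0.3169: √(2.4K_p) = 1.7/(2·0.3169) = 2.682, so K_p = 7.193/2.4 = 3.

K_p = 3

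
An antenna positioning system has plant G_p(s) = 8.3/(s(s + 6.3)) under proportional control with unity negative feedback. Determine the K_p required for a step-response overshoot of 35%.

From %OS = 100·exp(−πζ/√(1−ζ²)) = 35%, ζ = −ln(0.35)/√(π²+ln²(0.35)) = 0.3169.
Characteristic equation s² + 6.3s + 8.3K_p = 0 gives ζ = 6.3/(2√(8.3K_p)).
Setting ζ = 0.3169: √(8.3K_p) = 6.3/(2·0.3169) = 9.939, so K_p = 98.78/8.3 = 11.9.

K_p = 11.9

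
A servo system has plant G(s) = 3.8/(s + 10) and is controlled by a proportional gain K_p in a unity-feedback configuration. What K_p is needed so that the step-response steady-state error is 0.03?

K_p = 85.1

Steady-state error for a unit step on this type-0 loop is 1/(1 + K_p·G(0)).
G(0) = 0.38. Require 1/(1 + K_p·0.38) = 0.03, so 1 + 0.38·K_p = 33.33.
K_p = (33.33 − 1)/0.38 = 85.1.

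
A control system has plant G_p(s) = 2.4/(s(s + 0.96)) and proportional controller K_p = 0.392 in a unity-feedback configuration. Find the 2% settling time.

T_s ≈ 8.33 s

Closed-loop characteristic equation: s² + 0.96s + 0.9408 = 0, so ω_n = 0.9699 rad/s and ζ = 0.96/(2·0.9699) = 0.4949.
2% settling time T_s ≈ 4/(ζω_n) = 4/0.48 = 8.33 s.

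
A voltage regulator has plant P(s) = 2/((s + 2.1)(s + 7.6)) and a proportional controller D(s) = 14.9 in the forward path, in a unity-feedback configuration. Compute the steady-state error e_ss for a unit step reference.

The loop is type 0. Static position error constant K_pos = D(0)·P(0) = 14.9·0.1253 = 1.867.
Steady-state error to a unit step: e_ss = 1/(1+K_pos) = 1/2.867 = 0.349.

0.349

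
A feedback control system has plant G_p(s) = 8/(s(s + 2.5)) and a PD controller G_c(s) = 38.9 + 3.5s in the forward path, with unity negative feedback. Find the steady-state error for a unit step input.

0

The open loop G_c(s)G_p(s) has a pole at the origin (type 1), so the static position error constant is infinite and e_ss = 1/(1+∞) = 0.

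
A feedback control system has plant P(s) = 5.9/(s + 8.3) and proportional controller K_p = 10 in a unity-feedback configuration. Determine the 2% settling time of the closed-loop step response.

T_s ≈ 0.0594 s

Closed-loop transfer function: T(s) = K_p·P(s)/(1 + K_p·P(s)) = 59/(s + 8.3 + 59) = 59/(s + 67.3).
Time constant τ = 1/67.3 = 0.01486 s, so the 2% settling time is about 4τ = 0.0594 s.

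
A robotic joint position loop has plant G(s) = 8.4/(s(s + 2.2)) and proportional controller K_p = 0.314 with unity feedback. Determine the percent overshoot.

5.55%

The closed-loop denominator s² + 2.2s + 2.638 gives ω_n = √2.638 = 1.624 and ζ = 2.2/(2ω_n) = 0.6773.
%OS = 100·exp(−πζ/√(1−ζ²)) = 100·exp(−π·0.6773/√0.5412) = 5.55%.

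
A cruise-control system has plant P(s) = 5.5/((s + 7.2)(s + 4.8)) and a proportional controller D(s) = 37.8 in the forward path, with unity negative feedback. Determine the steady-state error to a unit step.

The loop is type 0. Static position error constant K_pos = D(0)·P(0) = 37.8·0.1591 = 6.016.
Steady-state error to a unit step: e_ss = 1/(1+K_pos) = 1/7.016 = 0.143.

0.143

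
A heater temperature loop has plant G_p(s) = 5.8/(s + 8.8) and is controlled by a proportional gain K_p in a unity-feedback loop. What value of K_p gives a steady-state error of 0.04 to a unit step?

For a type-0 loop with proportional control, e_ss = 1/(1 + K_p·G_p(0)).
G_p(0) = 0.6591. Require 1/(1 + K_p·0.6591) = 0.04, so 1 + 0.6591·K_p = 25.
K_p = (25 − 1)/0.6591 = 36.4.

K_p = 36.4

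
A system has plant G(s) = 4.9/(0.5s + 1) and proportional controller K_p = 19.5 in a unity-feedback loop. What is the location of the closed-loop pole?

s = -193.1

Closed loop: T(s) = K_p·G/(1+K_p·G) = 95.55/(0.5s + 1 + 95.55), with pole at s = −(1 + 95.55)/0.5 = −193.1.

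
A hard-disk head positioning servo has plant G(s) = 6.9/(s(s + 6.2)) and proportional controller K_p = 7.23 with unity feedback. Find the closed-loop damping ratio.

ζ = 0.439

The closed-loop denominator is s(s+6.2) + 7.23·6.9 = s² + 6.2s + 49.89.
Matching s² + 2ζω_n s + ω_n²: ω_n = √49.89 = 7.063 rad/s and 2ζω_n = 6.2, so ζ = 6.2/(2·7.063) = 0.439.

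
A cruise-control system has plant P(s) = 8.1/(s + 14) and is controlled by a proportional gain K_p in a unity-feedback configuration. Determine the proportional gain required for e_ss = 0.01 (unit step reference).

For a type-0 loop with proportional control, e_ss = 1/(1 + K_p·P(0)).
P(0) = 0.5786. Require 1/(1 + K_p·0.5786) = 0.01, so 1 + 0.5786·K_p = 100.
K_p = (100 − 1)/0.5786 = 171.

K_p = 171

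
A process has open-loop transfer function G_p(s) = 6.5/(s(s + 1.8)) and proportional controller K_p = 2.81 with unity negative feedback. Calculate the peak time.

T_p = 0.752 s

From 1 + K_pG_p(s) = 0: s² + 1.8s + 18.27 = 0 ⇒ ω_n = 4.274, ζ = 0.2106.
Damped frequency ω_d = ω_n√(1−ζ²) = 4.178 rad/s, so peak time T_p = π/ω_d = 0.752 s.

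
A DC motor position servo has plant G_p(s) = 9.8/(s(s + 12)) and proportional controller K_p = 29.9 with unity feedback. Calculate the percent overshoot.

Closed-loop characteristic equation: s² + 12s + 293 = 0, so ω_n = 17.12 rad/s and ζ = 12/(2·17.12) = 0.3505.
%OS = 100·exp(−πζ/√(1−ζ²)) = 100·exp(−π·0.3505/√0.8771) = 30.9%.

30.9%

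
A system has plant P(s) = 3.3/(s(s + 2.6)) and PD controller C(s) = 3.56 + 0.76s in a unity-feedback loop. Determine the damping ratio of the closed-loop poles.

ζ = 0.745

Forward path: (3.56 + 0.76s)·3.3/(s(s+2.6)). The closed-loop characteristic equation is s² + (2.6 + 3.3·0.76)s + 3.3·3.56 = 0.
That is s² + 5.108s + 11.75 = 0, so ω_n = 3.428 rad/s and ζ = 5.108/(2·3.428) = 0.7451.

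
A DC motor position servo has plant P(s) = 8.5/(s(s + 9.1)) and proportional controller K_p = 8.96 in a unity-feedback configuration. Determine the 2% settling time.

T_s ≈ 0.879 s

Closed-loop characteristic equation: s² + 9.1s + 76.16 = 0, so ω_n = 8.727 rad/s and ζ = 9.1/(2·8.727) = 0.5214.
2% settling time T_s ≈ 4/(ζω_n) = 4/4.55 = 0.879 s.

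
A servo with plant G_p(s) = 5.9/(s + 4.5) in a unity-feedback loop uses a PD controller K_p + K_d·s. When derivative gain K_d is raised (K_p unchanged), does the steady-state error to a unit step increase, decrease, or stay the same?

unchanged

At s = 0 the derivative term contributes nothing: C(0) = K_p regardless of K_d, so K_pos = K_p·G_p(0) and e_ss are unchanged.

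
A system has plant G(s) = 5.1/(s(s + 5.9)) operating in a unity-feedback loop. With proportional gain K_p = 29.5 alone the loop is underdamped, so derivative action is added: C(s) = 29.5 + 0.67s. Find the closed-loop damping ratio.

ζ = 0.38

Forward path: (29.5 + 0.67s)·5.1/(s(s+5.9)). The closed-loop characteristic equation is s² + (5.9 + 5.1·0.67)s + 5.1·29.5 = 0.
That is s² + 9.317s + 150.4 = 0, so ω_n = 12.27 rad/s and ζ = 9.317/(2·12.27) = 0.3798.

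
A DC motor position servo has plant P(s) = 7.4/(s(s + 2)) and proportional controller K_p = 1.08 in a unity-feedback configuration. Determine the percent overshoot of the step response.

Closed-loop characteristic equation: s² + 2s + 7.992 = 0, so ω_n = 2.827 rad/s and ζ = 2/(2·2.827) = 0.3537.
%OS = 100·exp(−πζ/√(1−ζ²)) = 100·exp(−π·0.3537/√0.8749) = 30.5%.

30.5%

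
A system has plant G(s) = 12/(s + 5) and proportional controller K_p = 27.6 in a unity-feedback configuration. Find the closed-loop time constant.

τ = 0.00297 s

Closed-loop transfer function: T(s) = K_p·G(s)/(1 + K_p·G(s)) = 331.2/(s + 5 + 331.2) = 331.2/(s + 336.2).
Time constant τ = 1/336.2 = 0.00297 s.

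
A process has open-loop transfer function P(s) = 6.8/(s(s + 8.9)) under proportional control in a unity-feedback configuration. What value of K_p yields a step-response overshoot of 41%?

From %OS = 100·exp(−πζ/√(1−ζ²)) = 41%, ζ = −ln(0.41)/√(π²+ln²(0.41)) = 0.273.
Characteristic equation s² + 8.9s + 6.8K_p = 0 gives ζ = 8.9/(2√(6.8K_p)).
Setting ζ = 0.273: √(6.8K_p) = 8.9/(2·0.273) = 16.3, so K_p = 265.7/6.8 = 39.1.

K_p = 39.1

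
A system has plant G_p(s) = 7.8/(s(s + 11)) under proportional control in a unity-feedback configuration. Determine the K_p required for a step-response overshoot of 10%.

From %OS = 100·exp(−πζ/√(1−ζ²)) = 10%, ζ = −ln(0.1)/√(π²+ln²(0.1)) = 0.5912.
Characteristic equation s² + 11s + 7.8K_p = 0 gives ζ = 11/(2√(7.8K_p)).
Setting ζ = 0.5912: √(7.8K_p) = 11/(2·0.5912) = 9.304, so K_p = 86.56/7.8 = 11.1.

K_p = 11.1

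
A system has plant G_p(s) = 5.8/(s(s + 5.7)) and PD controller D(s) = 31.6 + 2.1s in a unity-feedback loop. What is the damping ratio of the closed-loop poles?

ζ = 0.66

Forward path: (31.6 + 2.1s)·5.8/(s(s+5.7)). The closed-loop characteristic equation is s² + (5.7 + 5.8·2.1)s + 5.8·31.6 = 0.
That is s² + 17.88s + 183.3 = 0, so ω_n = 13.54 rad/s and ζ = 17.88/(2·13.54) = 0.6604.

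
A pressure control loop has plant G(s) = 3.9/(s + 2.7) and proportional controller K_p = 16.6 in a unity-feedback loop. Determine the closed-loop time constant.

Closed-loop transfer function: T(s) = K_p·G(s)/(1 + K_p·G(s)) = 64.74/(s + 2.7 + 64.74) = 64.74/(s + 67.44).
Time constant τ = 1/67.44 = 0.0148 s.

τ = 0.0148 s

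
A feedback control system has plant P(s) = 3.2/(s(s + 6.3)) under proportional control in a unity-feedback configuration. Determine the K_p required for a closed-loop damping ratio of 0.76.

Closed-loop characteristic equation: s² + 6.3s + K_p·3.2 = 0.
So ω_n = √(3.2K_p) and 2ζω_n = 6.3, giving ζ = 6.3/(2√(3.2K_p)).
Setting ζ = 0.76: √(3.2K_p) = 6.3/(2·0.76) = 4.145, so K_p = 17.18/3.2 = 5.37.

K_p = 5.37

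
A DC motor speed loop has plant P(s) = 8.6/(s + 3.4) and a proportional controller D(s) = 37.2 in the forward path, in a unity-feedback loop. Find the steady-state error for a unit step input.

0.0105

The loop is type 0. Static position error constant K_pos = D(0)·P(0) = 37.2·2.529 = 94.09.
Steady-state error to a unit step: e_ss = 1/(1+K_pos) = 1/95.09 = 0.0105.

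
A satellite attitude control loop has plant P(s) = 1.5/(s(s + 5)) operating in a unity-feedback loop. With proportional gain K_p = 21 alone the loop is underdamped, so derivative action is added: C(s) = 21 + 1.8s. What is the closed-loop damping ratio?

Forward path: (21 + 1.8s)·1.5/(s(s+5)). The closed-loop characteristic equation is s² + (5 + 1.5·1.8)s + 1.5·21 = 0.
That is s² + 7.7s + 31.5 = 0, so ω_n = 5.612 rad/s and ζ = 7.7/(2·5.612) = 0.686.

ζ = 0.686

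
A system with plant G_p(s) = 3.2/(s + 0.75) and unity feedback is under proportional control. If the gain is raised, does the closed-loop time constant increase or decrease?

decrease

The closed-loop bandwidth 0.75+K_p·3.2 grows with K_p, so τ shrinks.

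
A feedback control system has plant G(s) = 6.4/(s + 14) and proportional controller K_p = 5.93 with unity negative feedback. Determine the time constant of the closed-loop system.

τ = 0.0192 s

Closed-loop transfer function: T(s) = K_p·G(s)/(1 + K_p·G(s)) = 37.95/(s + 14 + 37.95) = 37.95/(s + 51.95).
Time constant τ = 1/51.95 = 0.0192 s.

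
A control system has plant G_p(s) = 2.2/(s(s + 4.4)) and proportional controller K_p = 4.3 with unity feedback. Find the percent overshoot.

4.01%

From 1 + K_pG_p(s) = 0: s² + 4.4s + 9.46 = 0 ⇒ ω_n = 3.076, ζ = 0.7153.
%OS = 100·exp(−πζ/√(1−ζ²)) = 100·exp(−π·0.7153/√0.4884) = 4.01%.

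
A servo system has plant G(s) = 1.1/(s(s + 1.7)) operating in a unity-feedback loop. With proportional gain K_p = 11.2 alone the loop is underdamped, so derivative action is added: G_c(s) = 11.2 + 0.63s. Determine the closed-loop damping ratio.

Forward path: (11.2 + 0.63s)·1.1/(s(s+1.7)). The closed-loop characteristic equation is s² + (1.7 + 1.1·0.63)s + 1.1·11.2 = 0.
That is s² + 2.393s + 12.32 = 0, so ω_n = 3.51 rad/s and ζ = 2.393/(2·3.51) = 0.3409.

ζ = 0.341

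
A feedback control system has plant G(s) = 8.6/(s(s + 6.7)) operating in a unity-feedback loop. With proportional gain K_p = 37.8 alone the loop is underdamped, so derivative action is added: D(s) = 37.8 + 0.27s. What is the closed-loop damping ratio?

Forward path: (37.8 + 0.27s)·8.6/(s(s+6.7)). The closed-loop characteristic equation is s² + (6.7 + 8.6·0.27)s + 8.6·37.8 = 0.
That is s² + 9.022s + 325.1 = 0, so ω_n = 18.03 rad/s and ζ = 9.022/(2·18.03) = 0.2502.

ζ = 0.25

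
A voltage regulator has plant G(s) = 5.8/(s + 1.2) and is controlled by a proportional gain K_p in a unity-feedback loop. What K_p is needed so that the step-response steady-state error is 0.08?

K_p = 2.38

Steady-state error for a unit step on this type-0 loop is 1/(1 + K_p·G(0)).
G(0) = 4.833. Require 1/(1 + K_p·4.833) = 0.08, so 1 + 4.833·K_p = 12.5.
K_p = (12.5 − 1)/4.833 = 2.38.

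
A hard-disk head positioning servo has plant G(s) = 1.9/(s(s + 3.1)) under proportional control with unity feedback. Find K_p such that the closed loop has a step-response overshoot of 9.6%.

K_p = 3.54

From %OS = 100·exp(−πζ/√(1−ζ²)) = 9.6%, ζ = −ln(0.096)/√(π²+ln²(0.096)) = 0.5979.
Characteristic equation s² + 3.1s + 1.9K_p = 0 gives ζ = 3.1/(2√(1.9K_p)).
Setting ζ = 0.5979: √(1.9K_p) = 3.1/(2·0.5979) = 2.592, so K_p = 6.72/1.9 = 3.54.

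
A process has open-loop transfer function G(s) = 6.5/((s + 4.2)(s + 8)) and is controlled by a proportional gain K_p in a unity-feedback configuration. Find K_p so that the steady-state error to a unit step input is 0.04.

K_p = 124

For a type-0 loop with proportional control, e_ss = 1/(1 + K_p·G(0)).
G(0) = 0.1935. Require 1/(1 + K_p·0.1935) = 0.04, so 1 + 0.1935·K_p = 25.
K_p = (25 − 1)/0.1935 = 124.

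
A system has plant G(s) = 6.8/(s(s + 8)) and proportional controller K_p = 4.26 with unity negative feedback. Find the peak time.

T_p = 0.872 s

From 1 + K_pG(s) = 0: s² + 8s + 28.97 = 0 ⇒ ω_n = 5.382, ζ = 0.7432.
Damped frequency ω_d = ω_n√(1−ζ²) = 3.601 rad/s, so peak time T_p = π/ω_d = 0.872 s.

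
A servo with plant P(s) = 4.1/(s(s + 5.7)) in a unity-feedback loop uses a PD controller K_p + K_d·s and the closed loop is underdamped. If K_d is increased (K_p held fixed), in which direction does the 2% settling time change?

Characteristic equation s² + (5.7 + 4.1K_d)s + 4.1K_p = 0: raising K_d increases ζω_n = (5.7+4.1K_d)/2 while the loop stays underdamped, so T_s ≈ 4/(ζω_n) decreases.

decrease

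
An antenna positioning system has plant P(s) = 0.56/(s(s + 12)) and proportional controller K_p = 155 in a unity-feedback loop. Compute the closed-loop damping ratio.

With unity feedback the closed-loop characteristic equation is s² + 12s + 155·0.56 = s² + 12s + 86.8 = 0.
Matching s² + 2ζω_n s + ω_n²: ω_n = √86.8 = 9.317 rad/s and 2ζω_n = 12, so ζ = 12/(2·9.317) = 0.644.

ζ = 0.644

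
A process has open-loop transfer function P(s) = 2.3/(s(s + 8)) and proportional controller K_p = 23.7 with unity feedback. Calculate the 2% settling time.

T_s ≈ 1 s

The closed-loop denominator s² + 8s + 54.51 gives ω_n = √54.51 = 7.383 and ζ = 8/(2ω_n) = 0.5418.
2% settling time T_s ≈ 4/(ζω_n) = 4/4 = 1 s.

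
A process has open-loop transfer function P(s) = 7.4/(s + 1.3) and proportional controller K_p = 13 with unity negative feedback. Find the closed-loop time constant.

Closed-loop transfer function: T(s) = K_p·P(s)/(1 + K_p·P(s)) = 96.2/(s + 1.3 + 96.2) = 96.2/(s + 97.5).
Time constant τ = 1/97.5 = 0.0103 s.

τ = 0.0103 s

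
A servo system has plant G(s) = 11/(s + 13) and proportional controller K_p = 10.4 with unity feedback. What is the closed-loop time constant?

τ = 0.00785 s

Closed-loop transfer function: T(s) = K_p·G(s)/(1 + K_p·G(s)) = 114.4/(s + 13 + 114.4) = 114.4/(s + 127.4).
Time constant τ = 1/127.4 = 0.00785 s.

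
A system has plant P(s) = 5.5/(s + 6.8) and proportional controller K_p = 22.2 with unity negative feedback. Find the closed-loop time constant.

τ = 0.00776 s

Closed-loop transfer function: T(s) = K_p·P(s)/(1 + K_p·P(s)) = 122.1/(s + 6.8 + 122.1) = 122.1/(s + 128.9).
Time constant τ = 1/128.9 = 0.00776 s.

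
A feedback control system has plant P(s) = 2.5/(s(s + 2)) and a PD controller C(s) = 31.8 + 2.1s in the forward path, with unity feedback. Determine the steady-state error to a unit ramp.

0.0252

The loop has one pole at the origin (type 1). Velocity error constant K_v = lim_{s→0} s·C(s)P(s) = 31.8·2.5/2 = 39.75.
Steady-state error to a unit ramp: e_ss = 1/K_v = 0.0252.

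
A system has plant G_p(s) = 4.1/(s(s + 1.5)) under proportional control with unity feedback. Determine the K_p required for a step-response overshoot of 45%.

From %OS = 100·exp(−πζ/√(1−ζ²)) = 45%, ζ = −ln(0.45)/√(π²+ln²(0.45)) = 0.2463.
Characteristic equation s² + 1.5s + 4.1K_p = 0 gives ζ = 1.5/(2√(4.1K_p)).
Setting ζ = 0.2463: √(4.1K_p) = 1.5/(2·0.2463) = 3.045, so K_p = 9.269/4.1 = 2.26.

K_p = 2.26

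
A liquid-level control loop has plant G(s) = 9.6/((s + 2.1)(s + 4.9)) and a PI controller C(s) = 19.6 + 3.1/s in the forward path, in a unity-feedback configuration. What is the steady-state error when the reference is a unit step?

The open loop C(s)G(s) has a pole at the origin (type 1), so the static position error constant is infinite and e_ss = 1/(1+∞) = 0.

0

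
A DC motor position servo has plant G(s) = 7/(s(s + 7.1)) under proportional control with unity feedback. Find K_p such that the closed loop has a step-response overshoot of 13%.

K_p = 6.07

From %OS = 100·exp(−πζ/√(1−ζ²)) = 13%, ζ = −ln(0.13)/√(π²+ln²(0.13)) = 0.5446.
Characteristic equation s² + 7.1s + 7K_p = 0 gives ζ = 7.1/(2√(7K_p)).
Setting ζ = 0.5446: √(7K_p) = 7.1/(2·0.5446) = 6.518, so K_p = 42.48/7 = 6.07.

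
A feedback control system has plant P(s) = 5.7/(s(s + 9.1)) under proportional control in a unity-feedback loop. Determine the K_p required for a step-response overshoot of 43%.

From %OS = 100·exp(−πζ/√(1−ζ²)) = 43%, ζ = −ln(0.43)/√(π²+ln²(0.43)) = 0.2594.
Characteristic equation s² + 9.1s + 5.7K_p = 0 gives ζ = 9.1/(2√(5.7K_p)).
Setting ζ = 0.2594: √(5.7K_p) = 9.1/(2·0.2594) = 17.54, so K_p = 307.6/5.7 = 54.

K_p = 54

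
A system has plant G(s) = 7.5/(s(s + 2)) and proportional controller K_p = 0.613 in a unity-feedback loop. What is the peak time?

T_p = 1.66 s

From 1 + K_pG(s) = 0: s² + 2s + 4.598 = 0 ⇒ ω_n = 2.144, ζ = 0.4664.
Damped frequency ω_d = ω_n√(1−ζ²) = 1.897 rad/s, so peak time T_p = π/ω_d = 1.66 s.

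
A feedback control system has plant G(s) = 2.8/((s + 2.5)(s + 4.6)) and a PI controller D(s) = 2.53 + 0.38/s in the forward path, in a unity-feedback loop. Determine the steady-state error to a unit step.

0

The open loop D(s)G(s) has a pole at the origin (type 1), so the static position error constant is infinite and e_ss = 1/(1+∞) = 0.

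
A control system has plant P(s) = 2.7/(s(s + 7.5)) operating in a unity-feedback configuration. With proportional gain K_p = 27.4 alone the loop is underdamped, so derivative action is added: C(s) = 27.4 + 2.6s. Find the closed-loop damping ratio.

ζ = 0.844

Forward path: (27.4 + 2.6s)·2.7/(s(s+7.5)). The closed-loop characteristic equation is s² + (7.5 + 2.7·2.6)s + 2.7·27.4 = 0.
That is s² + 14.52s + 73.98 = 0, so ω_n = 8.601 rad/s and ζ = 14.52/(2·8.601) = 0.8441.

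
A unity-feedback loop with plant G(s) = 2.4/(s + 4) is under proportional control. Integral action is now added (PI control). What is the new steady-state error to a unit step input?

The integrator makes K_pos = lim_{s→0} C(s)G(s) infinite, so e_ss = 1/(1+K_pos) = 0.

0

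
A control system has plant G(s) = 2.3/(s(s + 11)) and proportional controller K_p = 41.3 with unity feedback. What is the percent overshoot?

From 1 + K_pG(s) = 0: s² + 11s + 94.99 = 0 ⇒ ω_n = 9.746, ζ = 0.5643.
%OS = 100·exp(−πζ/√(1−ζ²)) = 100·exp(−π·0.5643/√0.6815) = 11.7%.

11.7%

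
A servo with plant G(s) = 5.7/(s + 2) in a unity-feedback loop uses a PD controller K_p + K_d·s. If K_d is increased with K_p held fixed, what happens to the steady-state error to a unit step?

At s = 0 the derivative term contributes nothing: C(0) = K_p regardless of K_d, so K_pos = K_p·G(0) and e_ss are unchanged.

unchanged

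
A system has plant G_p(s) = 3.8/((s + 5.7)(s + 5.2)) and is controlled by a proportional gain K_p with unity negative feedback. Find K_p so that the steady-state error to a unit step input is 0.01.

The loop is type 0, so e_ss(step) = 1/(1 + K_pos) with K_pos = K_p·G_p(0).
G_p(0) = 0.1282. Require 1/(1 + K_p·0.1282) = 0.01, so 1 + 0.1282·K_p = 100.
K_p = (100 − 1)/0.1282 = 772.

K_p = 772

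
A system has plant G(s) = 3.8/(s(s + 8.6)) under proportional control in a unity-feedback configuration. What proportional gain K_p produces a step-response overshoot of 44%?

K_p = 76.1

From %OS = 100·exp(−πζ/√(1−ζ²)) = 44%, ζ = −ln(0.44)/√(π²+ln²(0.44)) = 0.2528.
Characteristic equation s² + 8.6s + 3.8K_p = 0 gives ζ = 8.6/(2√(3.8K_p)).
Setting ζ = 0.2528: √(3.8K_p) = 8.6/(2·0.2528) = 17.01, so K_p = 289.2/3.8 = 76.1.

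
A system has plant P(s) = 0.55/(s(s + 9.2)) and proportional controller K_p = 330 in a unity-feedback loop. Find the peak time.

T_p = 0.248 s

Closed-loop characteristic equation: s² + 9.2s + 181.5 = 0, so ω_n = 13.47 rad/s and ζ = 9.2/(2·13.47) = 0.3414.
Damped frequency ω_d = ω_n√(1−ζ²) = 12.66 rad/s, so peak time T_p = π/ω_d = 0.248 s.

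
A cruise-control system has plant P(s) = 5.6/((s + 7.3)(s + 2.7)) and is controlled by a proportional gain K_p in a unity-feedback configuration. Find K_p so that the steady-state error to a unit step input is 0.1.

For a type-0 loop with proportional control, e_ss = 1/(1 + K_p·P(0)).
P(0) = 0.2841. Require 1/(1 + K_p·0.2841) = 0.1, so 1 + 0.2841·K_p = 10.
K_p = (10 − 1)/0.2841 = 31.7.

K_p = 31.7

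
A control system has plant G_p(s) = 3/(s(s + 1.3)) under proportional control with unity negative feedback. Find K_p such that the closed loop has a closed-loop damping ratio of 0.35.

K_p = 1.15

Closed-loop characteristic equation: s² + 1.3s + K_p·3 = 0.
So ω_n = √(3K_p) and 2ζω_n = 1.3, giving ζ = 1.3/(2√(3K_p)).
Setting ζ = 0.35: √(3K_p) = 1.3/(2·0.35) = 1.857, so K_p = 3.449/3 = 1.15.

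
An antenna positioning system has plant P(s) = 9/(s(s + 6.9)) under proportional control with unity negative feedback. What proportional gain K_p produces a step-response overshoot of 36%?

From %OS = 100·exp(−πζ/√(1−ζ²)) = 36%, ζ = −ln(0.36)/√(π²+ln²(0.36)) = 0.3093.
Characteristic equation s² + 6.9s + 9K_p = 0 gives ζ = 6.9/(2√(9K_p)).
Setting ζ = 0.3093: √(9K_p) = 6.9/(2·0.3093) = 11.16, so K_p = 124.4/9 = 13.8.

K_p = 13.8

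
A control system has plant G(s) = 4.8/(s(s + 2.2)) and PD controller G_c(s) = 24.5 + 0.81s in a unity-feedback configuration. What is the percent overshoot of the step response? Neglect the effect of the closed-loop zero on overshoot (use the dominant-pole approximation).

39.9%

Forward path: (24.5 + 0.81s)·4.8/(s(s+2.2)). The closed-loop characteristic equation is s² + (2.2 + 4.8·0.81)s + 4.8·24.5 = 0.
That is s² + 6.088s + 117.6 = 0, so ω_n = 10.84 rad/s and ζ = 6.088/(2·10.84) = 0.2807.
%OS = 100·exp(−πζ/√(1−ζ²)) = 39.9%.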